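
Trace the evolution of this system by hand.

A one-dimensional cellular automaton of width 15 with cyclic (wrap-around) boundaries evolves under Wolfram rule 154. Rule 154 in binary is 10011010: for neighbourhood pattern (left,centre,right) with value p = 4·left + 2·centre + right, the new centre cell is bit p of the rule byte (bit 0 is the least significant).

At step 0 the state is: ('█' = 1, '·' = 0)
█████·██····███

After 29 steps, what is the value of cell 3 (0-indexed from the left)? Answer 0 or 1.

1

0) █████·██····███
1) ████··█·█··████
2) ███·██···██████
3) ██··█·█·███████
4) █·██····███████
5) ··█·█··████████
6) ██···█████████·
7) █·█·█████████··
8) ····████████·██
9) █··████████··█·
10) ·█████████·██··
11) █████████··█·█·
12) ████████·██····
13) ███████··█·█··█
14) ██████·██···███
15) █████··█·█·████
16) ████·██····████
17) ███··█·█··█████
18) ██·██···███████
19) █··█·█·████████
20) ·██····████████
21) ·█·█··████████·
22) █···█████████·█
23) ·█·█████████··█
24) ···████████·██·
25) ··████████··█·█
26) █████████·██···
27) ████████··█·█·█
28) ███████·██····█
29) ██████··█·█··██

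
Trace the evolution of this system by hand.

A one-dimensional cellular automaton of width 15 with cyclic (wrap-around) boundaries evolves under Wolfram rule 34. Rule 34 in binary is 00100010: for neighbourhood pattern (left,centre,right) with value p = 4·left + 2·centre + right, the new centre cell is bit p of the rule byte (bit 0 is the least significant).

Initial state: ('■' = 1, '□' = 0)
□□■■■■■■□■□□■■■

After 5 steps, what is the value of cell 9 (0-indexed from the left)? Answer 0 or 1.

0

k=0  □□■■■■■■□■□□■■■
k=1  □■□□□□□□■□□■□□□
k=2  ■□□□□□□■□□■□□□□
k=3  □□□□□□■□□■□□□□■
k=4  □□□□□■□□■□□□□■□
k=5  □□□□■□□■□□□□■□□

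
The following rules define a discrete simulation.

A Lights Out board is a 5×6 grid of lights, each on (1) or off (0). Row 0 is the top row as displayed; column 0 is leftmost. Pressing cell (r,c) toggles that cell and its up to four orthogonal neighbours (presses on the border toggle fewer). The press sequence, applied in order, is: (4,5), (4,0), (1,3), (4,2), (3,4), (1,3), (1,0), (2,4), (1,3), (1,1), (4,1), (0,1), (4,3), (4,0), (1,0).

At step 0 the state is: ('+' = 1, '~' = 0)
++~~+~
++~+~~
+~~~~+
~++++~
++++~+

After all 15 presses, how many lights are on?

12

k=0  ++~~+~
++~+~~
+~~~~+
~++++~
++++~+
k=1  ++~~+~
++~+~~
+~~~~+
~+++++
+++++~
k=2  ++~~+~
++~+~~
+~~~~+
++++++
~~+++~
k=3  ++~++~
+++~+~
+~~+~+
++++++
~~+++~
k=4  ++~++~
+++~+~
+~~+~+
++~+++
~+~~+~
k=5  ++~++~
+++~+~
+~~+++
++~~~~
~+~~~~
k=6  ++~~+~
++~+~~
+~~~++
++~~~~
~+~~~~
k=7  ~+~~+~
~~~+~~
~~~~++
++~~~~
~+~~~~
k=8  ~+~~+~
~~~++~
~~~+~~
++~~+~
~+~~~~
k=9  ~+~++~
~~+~~~
~~~~~~
++~~+~
~+~~~~
k=10  ~~~++~
++~~~~
~+~~~~
++~~+~
~+~~~~
k=11  ~~~++~
++~~~~
~+~~~~
+~~~+~
+~+~~~
k=12  +++++~
+~~~~~
~+~~~~
+~~~+~
+~+~~~
k=13  +++++~
+~~~~~
~+~~~~
+~~++~
+~~++~
k=14  +++++~
+~~~~~
~+~~~~
~~~++~
~+~++~
k=15  ~++++~
~+~~~~
++~~~~
~~~++~
~+~++~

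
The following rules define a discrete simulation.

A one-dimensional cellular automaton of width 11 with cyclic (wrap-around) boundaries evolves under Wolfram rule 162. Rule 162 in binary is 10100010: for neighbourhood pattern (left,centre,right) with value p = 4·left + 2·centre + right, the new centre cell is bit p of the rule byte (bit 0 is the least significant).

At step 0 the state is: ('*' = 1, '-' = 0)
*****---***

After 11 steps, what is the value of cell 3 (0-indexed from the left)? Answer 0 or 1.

1

step 0: *****---***
step 1: ****---*-**
step 2: ***---*-*-*
step 3: **---*-*-*-
step 4: ----*-*-*-*
step 5: ---*-*-*-*-
step 6: --*-*-*-*--
step 7: -*-*-*-*---
step 8: *-*-*-*----
step 9: -*-*-*----*
step 10: *-*-*----*-
step 11: -*-*----*-*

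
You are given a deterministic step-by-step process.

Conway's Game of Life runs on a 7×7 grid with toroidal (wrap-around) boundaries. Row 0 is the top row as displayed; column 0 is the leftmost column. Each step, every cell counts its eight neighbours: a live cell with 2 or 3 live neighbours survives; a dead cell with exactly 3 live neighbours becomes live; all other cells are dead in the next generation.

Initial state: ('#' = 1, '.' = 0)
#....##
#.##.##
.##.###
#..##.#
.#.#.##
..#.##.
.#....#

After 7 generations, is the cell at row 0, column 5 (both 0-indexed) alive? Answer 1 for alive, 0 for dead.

0

[0] #....##
#.##.##
.##.###
#..##.#
.#.#.##
..#.##.
.#....#
[1] ..#.#..
..##...
.......
.......
.#.....
.####..
.#..#..
[2] .##.#..
..##...
.......
.......
.#.#...
##.##..
.#..##.
[3] .#..##.
.###...
.......
.......
##.##..
##.#.#.
.....#.
[4] .#.###.
.####..
..#....
.......
##.##.#
##.#.#.
###..#.
[5] .....##
.#...#.
.##....
####...
.#.####
...#.#.
.....#.
[6] ....###
###..##
...#...
.....##
.#...##
..##...
.....#.
[7] .#..#..
####...
.##.#..
#...###
#.#.###
..#.###
...#.##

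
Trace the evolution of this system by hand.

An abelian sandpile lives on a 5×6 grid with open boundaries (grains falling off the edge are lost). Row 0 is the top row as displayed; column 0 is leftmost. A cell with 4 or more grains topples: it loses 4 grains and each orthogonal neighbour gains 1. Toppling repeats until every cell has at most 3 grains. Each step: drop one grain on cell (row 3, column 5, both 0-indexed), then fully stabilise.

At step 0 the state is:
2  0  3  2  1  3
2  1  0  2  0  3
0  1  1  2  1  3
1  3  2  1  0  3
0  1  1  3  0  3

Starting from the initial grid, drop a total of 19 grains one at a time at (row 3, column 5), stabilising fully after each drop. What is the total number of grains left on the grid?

step 0: 2  0  3  2  1  3
2  1  0  2  0  3
0  1  1  2  1  3
1  3  2  1  0  3
0  1  1  3  0  3
step 1: 2  0  3  2  2  0
2  1  0  2  1  1
0  1  1  2  2  1
1  3  2  1  1  2
0  1  1  3  1  0
step 2: 2  0  3  2  2  0
2  1  0  2  1  1
0  1  1  2  2  1
1  3  2  1  1  3
0  1  1  3  1  0
step 3: 2  0  3  2  2  0
2  1  0  2  1  1
0  1  1  2  2  2
1  3  2  1  2  0
0  1  1  3  1  1
step 4: 2  0  3  2  2  0
2  1  0  2  1  1
0  1  1  2  2  2
1  3  2  1  2  1
0  1  1  3  1  1
step 5: 2  0  3  2  2  0
2  1  0  2  1  1
0  1  1  2  2  2
1  3  2  1  2  2
0  1  1  3  1  1
step 6: 2  0  3  2  2  0
2  1  0  2  1  1
0  1  1  2  2  2
1  3  2  1  2  3
0  1  1  3  1  1
step 7: 2  0  3  2  2  0
2  1  0  2  1  1
0  1  1  2  2  3
1  3  2  1  3  0
0  1  1  3  1  2
step 8: 2  0  3  2  2  0
2  1  0  2  1  1
0  1  1  2  2  3
1  3  2  1  3  1
0  1  1  3  1  2
step 9: 2  0  3  2  2  0
2  1  0  2  1  1
0  1  1  2  2  3
1  3  2  1  3  2
0  1  1  3  1  2
step 10: 2  0  3  2  2  0
2  1  0  2  1  1
0  1  1  2  2  3
1  3  2  1  3  3
0  1  1  3  1  2
step 11: 2  0  3  2  2  0
2  1  0  2  2  2
0  1  1  3  0  1
1  3  2  2  1  2
0  1  1  3  2  3
step 12: 2  0  3  2  2  0
2  1  0  2  2  2
0  1  1  3  0  1
1  3  2  2  1  3
0  1  1  3  2  3
step 13: 2  0  3  2  2  0
2  1  0  2  2  2
0  1  1  3  0  2
1  3  2  2  2  1
0  1  1  3  3  0
step 14: 2  0  3  2  2  0
2  1  0  2  2  2
0  1  1  3  0  2
1  3  2  2  2  2
0  1  1  3  3  0
step 15: 2  0  3  2  2  0
2  1  0  2  2  2
0  1  1  3  0  2
1  3  2  2  2  3
0  1  1  3  3  0
step 16: 2  0  3  2  2  0
2  1  0  2  2  2
0  1  1  3  0  3
1  3  2  2  3  0
0  1  1  3  3  1
step 17: 2  0  3  2  2  0
2  1  0  2  2  2
0  1  1  3  0  3
1  3  2  2  3  1
0  1  1  3  3  1
step 18: 2  0  3  2  2  0
2  1  0  2  2  2
0  1  1  3  0  3
1  3  2  2  3  2
0  1  1  3  3  1
step 19: 2  0  3  2  2  0
2  1  0  2  2  2
0  1  1  3  0  3
1  3  2  2  3  3
0  1  1  3  3  1

49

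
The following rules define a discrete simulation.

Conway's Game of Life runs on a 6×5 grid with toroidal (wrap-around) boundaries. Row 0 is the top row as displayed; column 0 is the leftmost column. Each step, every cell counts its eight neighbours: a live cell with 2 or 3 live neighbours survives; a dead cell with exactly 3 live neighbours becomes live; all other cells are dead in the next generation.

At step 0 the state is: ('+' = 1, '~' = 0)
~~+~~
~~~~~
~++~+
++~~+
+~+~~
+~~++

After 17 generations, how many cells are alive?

[0] ~~+~~
~~~~~
~++~+
++~~+
+~+~~
+~~++
[1] ~~~++
~+++~
~++++
~~~~+
~~+~~
+~+++
[2] ~~~~~
~+~~~
~+~~+
++~~+
+++~~
+++~~
[3] +~+~~
+~~~~
~++~+
~~~++
~~~+~
+~+~~
[4] +~~~+
+~+++
~++~+
+~~~+
~~++~
~~+++
[5] ~~~~~
~~+~~
~~+~~
+~~~+
+++~~
+++~~
[6] ~~+~~
~~~~~
~+~+~
+~+++
~~++~
+~+~~
[7] ~+~~~
~~+~~
++~+~
+~~~~
+~~~~
~~+~~
[8] ~++~~
+~+~~
+++~+
+~~~~
~+~~~
~+~~~
[9] +~+~~
~~~~+
~~+++
~~+~+
++~~~
++~~~
[10] +~~~+
+++~+
+~+~+
~~+~+
~~+~+
~~+~+
[11] ~~+~~
~~+~~
~~+~~
~~+~+
+++~+
~+~~+
[12] ~+++~
~+++~
~++~~
~~+~+
~~+~+
~~~~+
[13] ++~~+
+~~~~
+~~~~
+~+~~
+~~~+
++~~+
[14] ~~~~~
~~~~~
+~~~+
+~~~~
~~~+~
~~~+~
[15] ~~~~~
~~~~~
+~~~+
+~~~~
~~~~+
~~~~~
[16] ~~~~~
~~~~~
+~~~+
+~~~~
~~~~~
~~~~~
[17] ~~~~~
~~~~~
+~~~+
+~~~+
~~~~~
~~~~~

4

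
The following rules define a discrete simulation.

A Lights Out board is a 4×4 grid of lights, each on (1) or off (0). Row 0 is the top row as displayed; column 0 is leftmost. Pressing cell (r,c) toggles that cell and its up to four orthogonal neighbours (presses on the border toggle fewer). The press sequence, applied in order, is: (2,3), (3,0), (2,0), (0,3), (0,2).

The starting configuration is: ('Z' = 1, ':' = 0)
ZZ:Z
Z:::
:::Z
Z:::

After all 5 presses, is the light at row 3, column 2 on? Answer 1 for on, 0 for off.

0

step 0: ZZ:Z
Z:::
:::Z
Z:::
step 1: ZZ:Z
Z::Z
::Z:
Z::Z
step 2: ZZ:Z
Z::Z
Z:Z:
:Z:Z
step 3: ZZ:Z
:::Z
:ZZ:
ZZ:Z
step 4: ZZZ:
::::
:ZZ:
ZZ:Z
step 5: Z::Z
::Z:
:ZZ:
ZZ:Z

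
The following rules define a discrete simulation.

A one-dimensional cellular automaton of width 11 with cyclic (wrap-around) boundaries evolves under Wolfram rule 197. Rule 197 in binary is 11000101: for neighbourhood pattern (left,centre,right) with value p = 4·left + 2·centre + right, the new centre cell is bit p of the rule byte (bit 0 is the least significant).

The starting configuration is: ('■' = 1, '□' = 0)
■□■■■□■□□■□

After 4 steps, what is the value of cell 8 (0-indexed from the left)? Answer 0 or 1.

0

k=0  ■□■■■□■□□■□
k=1  ■□□■■□■□□■□
k=2  ■□□□■□■□□■□
k=3  ■□■□■□■□□■□
k=4  ■□■□■□■□□■□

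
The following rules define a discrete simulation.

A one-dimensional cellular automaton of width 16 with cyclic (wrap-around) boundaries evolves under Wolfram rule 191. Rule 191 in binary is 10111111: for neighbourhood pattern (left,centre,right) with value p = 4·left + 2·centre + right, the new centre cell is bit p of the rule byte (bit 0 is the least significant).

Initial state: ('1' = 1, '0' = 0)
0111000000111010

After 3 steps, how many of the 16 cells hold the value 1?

14

[0] 0111000000111010
[1] 1110111111110111
[2] 1101111111101111
[3] 1011111111011111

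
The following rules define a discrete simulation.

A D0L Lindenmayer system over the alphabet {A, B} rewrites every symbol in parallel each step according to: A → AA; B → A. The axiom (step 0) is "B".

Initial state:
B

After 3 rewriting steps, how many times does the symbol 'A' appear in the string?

4

0) B
1) A
2) AA
3) AAAA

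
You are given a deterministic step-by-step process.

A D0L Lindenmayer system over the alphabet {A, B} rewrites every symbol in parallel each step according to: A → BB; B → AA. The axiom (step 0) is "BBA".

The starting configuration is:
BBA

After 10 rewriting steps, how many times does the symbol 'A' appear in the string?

k=0  BBA
k=1  AAAABB
k=2  BBBBBBBBAAAA
k=3  AAAAAAAAAAAAAAAABBBBBBBB
k=4  BBBBBBBBBBBBBBBBBBBBBBBBBBBBBBBBAAAAAAAAAAAAAAAA
k=5  AAAAAAAAAAAAAAAAAAAAAAAAAAAAAAAAAAAAAAAAAAAAAAAAAAAAAAAAAAAAAAAABBBBBBBBBBBBBBBBBBBBBBBBBBBBBBBB
k=6  BBBBBBBBBBBBBBBBBBBBBBBBBBBBBBBBBBBBBBBBBBBBBBBBBBBBBBBBBB…AAAAAAAAAAAAAAAAAAAAAAAAAAAAAAAAAAAAAAAAAAAAAAAAAAAAAAAAAA  (len 192)
k=7  AAAAAAAAAAAAAAAAAAAAAAAAAAAAAAAAAAAAAAAAAAAAAAAAAAAAAAAAAA…BBBBBBBBBBBBBBBBBBBBBBBBBBBBBBBBBBBBBBBBBBBBBBBBBBBBBBBBBB  (len 384)
k=8  BBBBBBBBBBBBBBBBBBBBBBBBBBBBBBBBBBBBBBBBBBBBBBBBBBBBBBBBBB…AAAAAAAAAAAAAAAAAAAAAAAAAAAAAAAAAAAAAAAAAAAAAAAAAAAAAAAAAA  (len 768)
k=9  AAAAAAAAAAAAAAAAAAAAAAAAAAAAAAAAAAAAAAAAAAAAAAAAAAAAAAAAAA…BBBBBBBBBBBBBBBBBBBBBBBBBBBBBBBBBBBBBBBBBBBBBBBBBBBBBBBBBB  (len 1536)
k=10  BBBBBBBBBBBBBBBBBBBBBBBBBBBBBBBBBBBBBBBBBBBBBBBBBBBBBBBBBB…AAAAAAAAAAAAAAAAAAAAAAAAAAAAAAAAAAAAAAAAAAAAAAAAAAAAAAAAAA  (len 3072)

1024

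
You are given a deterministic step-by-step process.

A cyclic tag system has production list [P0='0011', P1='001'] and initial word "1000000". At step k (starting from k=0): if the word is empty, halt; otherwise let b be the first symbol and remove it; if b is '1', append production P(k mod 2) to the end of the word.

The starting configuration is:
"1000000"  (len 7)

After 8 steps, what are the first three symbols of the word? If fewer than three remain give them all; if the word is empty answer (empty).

011

[0] "1000000"  (len 7)
[1] "0000000011"  (len 10)
[2] "000000011"  (len 9)
[3] "00000011"  (len 8)
[4] "0000011"  (len 7)
[5] "000011"  (len 6)
[6] "00011"  (len 5)
[7] "0011"  (len 4)
[8] "011"  (len 3)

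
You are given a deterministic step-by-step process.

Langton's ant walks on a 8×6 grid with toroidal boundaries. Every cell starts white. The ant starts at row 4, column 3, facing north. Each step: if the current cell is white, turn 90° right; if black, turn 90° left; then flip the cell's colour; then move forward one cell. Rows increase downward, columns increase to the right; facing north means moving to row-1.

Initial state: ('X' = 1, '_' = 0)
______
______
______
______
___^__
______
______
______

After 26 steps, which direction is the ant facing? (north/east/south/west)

[0] ______
______
______
______
___^__
______
______
______
[1] ______
______
______
______
___X>_
______
______
______
[2] ______
______
______
______
___XX_
____v_
______
______
[3] ______
______
______
______
___XX_
___<X_
______
______
[4] ______
______
______
______
___^X_
___XX_
______
______
[5] ______
______
______
______
__<_X_
___XX_
______
______
[6] ______
______
______
__^___
__X_X_
___XX_
______
______
[7] ______
______
______
__X>__
__X_X_
___XX_
______
______
[8] ______
______
______
__XX__
__XvX_
___XX_
______
______
[9] ______
______
______
__XX__
__<XX_
___XX_
______
______
[10] ______
______
______
__XX__
___XX_
__vXX_
______
______
[11] ______
______
______
__XX__
___XX_
_<XXX_
______
______
[12] ______
______
______
__XX__
_^_XX_
_XXXX_
______
______
[13] ______
______
______
__XX__
_X>XX_
_XXXX_
______
______
[14] ______
______
______
__XX__
_XXXX_
_XvXX_
______
______
[15] ______
______
______
__XX__
_XXXX_
_X_>X_
______
______
[16] ______
______
______
__XX__
_XX^X_
_X__X_
______
______
[17] ______
______
______
__XX__
_X<_X_
_X__X_
______
______
[18] ______
______
______
__XX__
_X__X_
_Xv_X_
______
______
[19] ______
______
______
__XX__
_X__X_
_<X_X_
______
______
[20] ______
______
______
__XX__
_X__X_
__X_X_
_v____
______
[21] ______
______
______
__XX__
_X__X_
__X_X_
<X____
______
[22] ______
______
______
__XX__
_X__X_
^_X_X_
XX____
______
[23] ______
______
______
__XX__
_X__X_
X>X_X_
XX____
______
[24] ______
______
______
__XX__
_X__X_
XXX_X_
Xv____
______
[25] ______
______
______
__XX__
_X__X_
XXX_X_
X_>___
______
[26] ______
______
______
__XX__
_X__X_
XXX_X_
X_X___
__v___

south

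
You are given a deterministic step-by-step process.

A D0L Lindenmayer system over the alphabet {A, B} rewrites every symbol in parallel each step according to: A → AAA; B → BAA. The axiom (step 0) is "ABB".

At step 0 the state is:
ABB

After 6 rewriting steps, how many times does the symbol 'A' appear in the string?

k=0  ABB
k=1  AAABAABAA
k=2  AAAAAAAAABAAAAAAAABAAAAAAAA
k=3  AAAAAAAAAAAAAAAAAAAAAAAAAAABAAAAAAAAAAAAAAAAAAAAAAAAAABAAAAAAAAAAAAAAAAAAAAAAAAAA
k=4  AAAAAAAAAAAAAAAAAAAAAAAAAAAAAAAAAAAAAAAAAAAAAAAAAAAAAAAAAA…AAAAAAAAAAAAAAAAAAAAAAAAAAAAAAAAAAAAAAAAAAAAAAAAAAAAAAAAAA  (len 243)
k=5  AAAAAAAAAAAAAAAAAAAAAAAAAAAAAAAAAAAAAAAAAAAAAAAAAAAAAAAAAA…AAAAAAAAAAAAAAAAAAAAAAAAAAAAAAAAAAAAAAAAAAAAAAAAAAAAAAAAAA  (len 729)
k=6  AAAAAAAAAAAAAAAAAAAAAAAAAAAAAAAAAAAAAAAAAAAAAAAAAAAAAAAAAA…AAAAAAAAAAAAAAAAAAAAAAAAAAAAAAAAAAAAAAAAAAAAAAAAAAAAAAAAAA  (len 2187)

2185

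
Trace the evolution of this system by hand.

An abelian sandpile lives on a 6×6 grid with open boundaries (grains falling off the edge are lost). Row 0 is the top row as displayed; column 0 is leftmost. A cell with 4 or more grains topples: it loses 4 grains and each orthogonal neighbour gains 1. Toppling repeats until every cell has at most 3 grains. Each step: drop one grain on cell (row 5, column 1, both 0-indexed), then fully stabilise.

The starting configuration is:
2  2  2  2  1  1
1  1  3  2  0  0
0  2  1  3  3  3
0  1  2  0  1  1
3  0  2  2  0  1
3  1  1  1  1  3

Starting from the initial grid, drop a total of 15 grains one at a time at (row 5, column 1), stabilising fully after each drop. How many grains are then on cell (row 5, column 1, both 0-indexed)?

0

t=0: 2  2  2  2  1  1
1  1  3  2  0  0
0  2  1  3  3  3
0  1  2  0  1  1
3  0  2  2  0  1
3  1  1  1  1  3
t=1: 2  2  2  2  1  1
1  1  3  2  0  0
0  2  1  3  3  3
0  1  2  0  1  1
3  0  2  2  0  1
3  2  1  1  1  3
t=2: 2  2  2  2  1  1
1  1  3  2  0  0
0  2  1  3  3  3
0  1  2  0  1  1
3  0  2  2  0  1
3  3  1  1  1  3
t=3: 2  2  2  2  1  1
1  1  3  2  0  0
0  2  1  3  3  3
1  1  2  0  1  1
0  2  2  2  0  1
1  1  2  1  1  3
t=4: 2  2  2  2  1  1
1  1  3  2  0  0
0  2  1  3  3  3
1  1  2  0  1  1
0  2  2  2  0  1
1  2  2  1  1  3
t=5: 2  2  2  2  1  1
1  1  3  2  0  0
0  2  1  3  3  3
1  1  2  0  1  1
0  2  2  2  0  1
1  3  2  1  1  3
t=6: 2  2  2  2  1  1
1  1  3  2  0  0
0  2  1  3  3  3
1  1  2  0  1  1
0  3  2  2  0  1
2  0  3  1  1  3
t=7: 2  2  2  2  1  1
1  1  3  2  0  0
0  2  1  3  3  3
1  1  2  0  1  1
0  3  2  2  0  1
2  1  3  1  1  3
t=8: 2  2  2  2  1  1
1  1  3  2  0  0
0  2  1  3  3  3
1  1  2  0  1  1
0  3  2  2  0  1
2  2  3  1  1  3
t=9: 2  2  2  2  1  1
1  1  3  2  0  0
0  2  1  3  3  3
1  1  2  0  1  1
0  3  2  2  0  1
2  3  3  1  1  3
t=10: 2  2  2  2  1  1
1  1  3  2  0  0
0  2  1  3  3  3
1  2  3  0  1  1
1  1  0  3  0  1
3  2  1  2  1  3
t=11: 2  2  2  2  1  1
1  1  3  2  0  0
0  2  1  3  3  3
1  2  3  0  1  1
1  1  0  3  0  1
3  3  1  2  1  3
t=12: 2  2  2  2  1  1
1  1  3  2  0  0
0  2  1  3  3  3
1  2  3  0  1  1
2  2  0  3  0  1
0  1  2  2  1  3
t=13: 2  2  2  2  1  1
1  1  3  2  0  0
0  2  1  3  3  3
1  2  3  0  1  1
2  2  0  3  0  1
0  2  2  2  1  3
t=14: 2  2  2  2  1  1
1  1  3  2  0  0
0  2  1  3  3  3
1  2  3  0  1  1
2  2  0  3  0  1
0  3  2  2  1  3
t=15: 2  2  2  2  1  1
1  1  3  2  0  0
0  2  1  3  3  3
1  2  3  0  1  1
2  3  0  3  0  1
1  0  3  2  1  3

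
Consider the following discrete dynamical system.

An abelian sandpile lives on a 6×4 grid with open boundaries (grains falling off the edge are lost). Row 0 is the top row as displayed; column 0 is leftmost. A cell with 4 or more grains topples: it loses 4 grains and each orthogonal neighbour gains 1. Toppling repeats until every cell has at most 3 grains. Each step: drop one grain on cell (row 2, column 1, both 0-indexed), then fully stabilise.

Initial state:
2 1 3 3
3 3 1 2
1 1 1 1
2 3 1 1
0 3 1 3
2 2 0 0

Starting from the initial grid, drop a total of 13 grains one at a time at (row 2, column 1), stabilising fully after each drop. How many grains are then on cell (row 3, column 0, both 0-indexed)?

step 0: 2 1 3 3
3 3 1 2
1 1 1 1
2 3 1 1
0 3 1 3
2 2 0 0
step 1: 2 1 3 3
3 3 1 2
1 2 1 1
2 3 1 1
0 3 1 3
2 2 0 0
step 2: 2 1 3 3
3 3 1 2
1 3 1 1
2 3 1 1
0 3 1 3
2 2 0 0
step 3: 3 2 3 3
0 1 2 2
3 2 2 1
3 1 2 1
1 0 2 3
2 3 0 0
step 4: 3 2 3 3
0 1 2 2
3 3 2 1
3 1 2 1
1 0 2 3
2 3 0 0
step 5: 3 2 3 3
1 2 2 2
1 1 3 1
0 3 2 1
2 0 2 3
2 3 0 0
step 6: 3 2 3 3
1 2 2 2
1 2 3 1
0 3 2 1
2 0 2 3
2 3 0 0
step 7: 3 2 3 3
1 2 2 2
1 3 3 1
0 3 2 1
2 0 2 3
2 3 0 0
step 8: 3 2 3 3
1 3 3 2
2 2 1 2
1 1 0 2
2 1 3 3
2 3 0 0
step 9: 3 2 3 3
1 3 3 2
2 3 1 2
1 1 0 2
2 1 3 3
2 3 0 0
step 10: 0 1 2 1
3 2 2 0
3 1 3 3
1 2 0 2
2 1 3 3
2 3 0 0
step 11: 0 1 2 1
3 2 2 0
3 2 3 3
1 2 0 2
2 1 3 3
2 3 0 0
step 12: 0 1 2 1
3 2 2 0
3 3 3 3
1 2 0 2
2 1 3 3
2 3 0 0
step 13: 1 2 3 1
1 1 0 2
1 3 2 0
2 3 1 3
2 1 3 3
2 3 0 0

2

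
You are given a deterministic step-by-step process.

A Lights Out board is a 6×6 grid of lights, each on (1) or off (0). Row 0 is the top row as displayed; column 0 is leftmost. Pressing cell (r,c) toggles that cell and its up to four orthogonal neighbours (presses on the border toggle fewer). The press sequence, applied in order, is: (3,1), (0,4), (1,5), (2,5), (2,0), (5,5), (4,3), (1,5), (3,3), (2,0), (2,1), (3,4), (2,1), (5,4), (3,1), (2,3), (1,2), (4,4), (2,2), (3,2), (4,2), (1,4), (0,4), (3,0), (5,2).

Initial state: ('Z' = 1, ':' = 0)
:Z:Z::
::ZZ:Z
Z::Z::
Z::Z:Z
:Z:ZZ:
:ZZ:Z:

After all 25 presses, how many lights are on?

step 0: :Z:Z::
::ZZ:Z
Z::Z::
Z::Z:Z
:Z:ZZ:
:ZZ:Z:
step 1: :Z:Z::
::ZZ:Z
ZZ:Z::
:ZZZ:Z
:::ZZ:
:ZZ:Z:
step 2: :Z::ZZ
::ZZZZ
ZZ:Z::
:ZZZ:Z
:::ZZ:
:ZZ:Z:
step 3: :Z::Z:
::ZZ::
ZZ:Z:Z
:ZZZ:Z
:::ZZ:
:ZZ:Z:
step 4: :Z::Z:
::ZZ:Z
ZZ:ZZ:
:ZZZ::
:::ZZ:
:ZZ:Z:
step 5: :Z::Z:
Z:ZZ:Z
:::ZZ:
ZZZZ::
:::ZZ:
:ZZ:Z:
step 6: :Z::Z:
Z:ZZ:Z
:::ZZ:
ZZZZ::
:::ZZZ
:ZZ::Z
step 7: :Z::Z:
Z:ZZ:Z
:::ZZ:
ZZZ:::
::Z::Z
:ZZZ:Z
step 8: :Z::ZZ
Z:ZZZ:
:::ZZZ
ZZZ:::
::Z::Z
:ZZZ:Z
step 9: :Z::ZZ
Z:ZZZ:
::::ZZ
ZZ:ZZ:
::ZZ:Z
:ZZZ:Z
step 10: :Z::ZZ
::ZZZ:
ZZ::ZZ
:Z:ZZ:
::ZZ:Z
:ZZZ:Z
step 11: :Z::ZZ
:ZZZZ:
::Z:ZZ
:::ZZ:
::ZZ:Z
:ZZZ:Z
step 12: :Z::ZZ
:ZZZZ:
::Z::Z
:::::Z
::ZZZZ
:ZZZ:Z
step 13: :Z::ZZ
::ZZZ:
ZZ:::Z
:Z:::Z
::ZZZZ
:ZZZ:Z
step 14: :Z::ZZ
::ZZZ:
ZZ:::Z
:Z:::Z
::ZZ:Z
:ZZ:Z:
step 15: :Z::ZZ
::ZZZ:
Z::::Z
Z:Z::Z
:ZZZ:Z
:ZZ:Z:
step 16: :Z::ZZ
::Z:Z:
Z:ZZZZ
Z:ZZ:Z
:ZZZ:Z
:ZZ:Z:
step 17: :ZZ:ZZ
:Z:ZZ:
Z::ZZZ
Z:ZZ:Z
:ZZZ:Z
:ZZ:Z:
step 18: :ZZ:ZZ
:Z:ZZ:
Z::ZZZ
Z:ZZZZ
:ZZ:Z:
:ZZ:::
step 19: :ZZ:ZZ
:ZZZZ:
ZZZ:ZZ
Z::ZZZ
:ZZ:Z:
:ZZ:::
step 20: :ZZ:ZZ
:ZZZZ:
ZZ::ZZ
ZZZ:ZZ
:Z::Z:
:ZZ:::
step 21: :ZZ:ZZ
:ZZZZ:
ZZ::ZZ
ZZ::ZZ
::ZZZ:
:Z::::
step 22: :ZZ::Z
:ZZ::Z
ZZ:::Z
ZZ::ZZ
::ZZZ:
:Z::::
step 23: :ZZZZ:
:ZZ:ZZ
ZZ:::Z
ZZ::ZZ
::ZZZ:
:Z::::
step 24: :ZZZZ:
:ZZ:ZZ
:Z:::Z
::::ZZ
Z:ZZZ:
:Z::::
step 25: :ZZZZ:
:ZZ:ZZ
:Z:::Z
::::ZZ
Z::ZZ:
::ZZ::

17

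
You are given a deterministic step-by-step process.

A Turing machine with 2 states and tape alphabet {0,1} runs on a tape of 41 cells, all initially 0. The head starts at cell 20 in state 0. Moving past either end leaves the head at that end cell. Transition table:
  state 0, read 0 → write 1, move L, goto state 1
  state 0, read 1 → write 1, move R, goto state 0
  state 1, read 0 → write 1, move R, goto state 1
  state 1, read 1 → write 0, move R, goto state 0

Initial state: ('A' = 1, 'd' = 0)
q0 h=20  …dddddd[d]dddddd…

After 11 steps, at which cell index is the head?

0) q0 h=20  …dddddd[d]dddddd…
1) q1 h=19  …dddddd[d]Addddd…
2) q1 h=20  …dddddA[A]dddddd…
3) q0 h=21  …ddddAd[d]dddddd…
4) q1 h=20  …dddddA[d]Addddd…
5) q1 h=21  …ddddAA[A]dddddd…
6) q0 h=22  …dddAAd[d]dddddd…
7) q1 h=21  …ddddAA[d]Addddd…
8) q1 h=22  …dddAAA[A]dddddd…
9) q0 h=23  …ddAAAd[d]dddddd…
10) q1 h=22  …dddAAA[d]Addddd…
11) q1 h=23  …ddAAAA[A]dddddd…

23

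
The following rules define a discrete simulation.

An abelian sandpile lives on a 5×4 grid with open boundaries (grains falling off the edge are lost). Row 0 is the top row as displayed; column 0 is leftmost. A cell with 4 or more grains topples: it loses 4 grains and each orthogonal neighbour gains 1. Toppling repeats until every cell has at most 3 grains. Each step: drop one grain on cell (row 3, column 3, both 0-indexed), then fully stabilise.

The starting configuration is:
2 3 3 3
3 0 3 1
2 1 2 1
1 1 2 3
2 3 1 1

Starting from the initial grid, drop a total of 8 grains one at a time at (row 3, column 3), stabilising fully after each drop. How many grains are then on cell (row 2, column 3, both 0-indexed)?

[0] 2 3 3 3
3 0 3 1
2 1 2 1
1 1 2 3
2 3 1 1
[1] 2 3 3 3
3 0 3 1
2 1 2 2
1 1 3 0
2 3 1 2
[2] 2 3 3 3
3 0 3 1
2 1 2 2
1 1 3 1
2 3 1 2
[3] 2 3 3 3
3 0 3 1
2 1 2 2
1 1 3 2
2 3 1 2
[4] 2 3 3 3
3 0 3 1
2 1 2 2
1 1 3 3
2 3 1 2
[5] 2 3 3 3
3 0 3 1
2 1 3 3
1 2 0 1
2 3 2 3
[6] 2 3 3 3
3 0 3 1
2 1 3 3
1 2 0 2
2 3 2 3
[7] 2 3 3 3
3 0 3 1
2 1 3 3
1 2 0 3
2 3 2 3
[8] 3 0 2 1
3 2 2 0
2 2 1 2
1 2 2 2
2 3 3 0

2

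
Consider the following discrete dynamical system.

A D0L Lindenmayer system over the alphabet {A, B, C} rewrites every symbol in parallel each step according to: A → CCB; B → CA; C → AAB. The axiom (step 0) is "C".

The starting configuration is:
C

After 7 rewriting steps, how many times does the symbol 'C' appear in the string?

384

0) C
1) AAB
2) CCBCCBCA
3) AABAABCAAABAABCAAABCCB
4) CCBCCBCACCBCCBCAAABCCBCCBCCBCACCBCCBCAAABCCBCCBCCBCAAABAABCA
5) AABAABCAAABAABCAAABCCBAABAABCAAABAABCAAABCCBCCBCCBCAAABAAB…BCCBCAAABAABCAAABAABCAAABAABCAAABCCBCCBCCBCACCBCCBCAAABCCB  (len 164)
6) CCBCCBCACCBCCBCAAABCCBCCBCCBCACCBCCBCAAABCCBCCBCCBCAAABAAB…BAABCAAABAABCAAABCCBAABAABCAAABAABCAAABCCBCCBCCBCAAABAABCA  (len 448)
7) AABAABCAAABAABCAAABCCBAABAABCAAABAABCAAABCCBCCBCCBCAAABAAB…BCCBCAAABAABCAAABAABCAAABAABCAAABCCBCCBCCBCACCBCCBCAAABCCB  (len 1224)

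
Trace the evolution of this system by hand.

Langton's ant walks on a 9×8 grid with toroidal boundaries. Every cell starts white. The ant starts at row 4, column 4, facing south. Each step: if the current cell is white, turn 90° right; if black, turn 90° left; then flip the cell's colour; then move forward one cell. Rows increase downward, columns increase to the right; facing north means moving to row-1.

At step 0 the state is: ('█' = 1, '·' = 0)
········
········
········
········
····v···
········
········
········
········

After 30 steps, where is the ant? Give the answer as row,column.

[0] ········
········
········
········
····v···
········
········
········
········
[1] ········
········
········
········
···<█···
········
········
········
········
[2] ········
········
········
···^····
···██···
········
········
········
········
[3] ········
········
········
···█>···
···██···
········
········
········
········
[4] ········
········
········
···██···
···█v···
········
········
········
········
[5] ········
········
········
···██···
···█·>··
········
········
········
········
[6] ········
········
········
···██···
···█·█··
·····v··
········
········
········
[7] ········
········
········
···██···
···█·█··
····<█··
········
········
········
[8] ········
········
········
···██···
···█^█··
····██··
········
········
········
[9] ········
········
········
···██···
···██>··
····██··
········
········
········
[10] ········
········
········
···██^··
···██···
····██··
········
········
········
[11] ········
········
········
···███>·
···██···
····██··
········
········
········
[12] ········
········
········
···████·
···██·v·
····██··
········
········
········
[13] ········
········
········
···████·
···██<█·
····██··
········
········
········
[14] ········
········
········
···██^█·
···████·
····██··
········
········
········
[15] ········
········
········
···█<·█·
···████·
····██··
········
········
········
[16] ········
········
········
···█··█·
···█v██·
····██··
········
········
········
[17] ········
········
········
···█··█·
···█·>█·
····██··
········
········
········
[18] ········
········
········
···█·^█·
···█··█·
····██··
········
········
········
[19] ········
········
········
···█·█>·
···█··█·
····██··
········
········
········
[20] ········
········
······^·
···█·█··
···█··█·
····██··
········
········
········
[21] ········
········
······█>
···█·█··
···█··█·
····██··
········
········
········
[22] ········
········
······██
···█·█·v
···█··█·
····██··
········
········
········
[23] ········
········
······██
···█·█<█
···█··█·
····██··
········
········
········
[24] ········
········
······^█
···█·███
···█··█·
····██··
········
········
········
[25] ········
········
·····<·█
···█·███
···█··█·
····██··
········
········
········
[26] ········
·····^··
·····█·█
···█·███
···█··█·
····██··
········
········
········
[27] ········
·····█>·
·····█·█
···█·███
···█··█·
····██··
········
········
········
[28] ········
·····██·
·····█v█
···█·███
···█··█·
····██··
········
········
········
[29] ········
·····██·
·····<██
···█·███
···█··█·
····██··
········
········
········
[30] ········
·····██·
······██
···█·v██
···█··█·
····██··
········
········
········

3,5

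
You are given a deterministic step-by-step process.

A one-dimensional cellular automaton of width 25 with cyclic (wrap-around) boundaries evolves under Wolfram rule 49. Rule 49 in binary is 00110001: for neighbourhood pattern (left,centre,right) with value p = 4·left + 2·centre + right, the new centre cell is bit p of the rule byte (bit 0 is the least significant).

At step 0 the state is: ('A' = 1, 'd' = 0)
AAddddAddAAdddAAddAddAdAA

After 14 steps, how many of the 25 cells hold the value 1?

10

t=0: AAddddAddAAdddAAddAddAdAA
t=1: ddAAAddAdddAAdddAddAddAdd
t=2: AddddAddAAdddAAddAddAddAA
t=3: dAAAddAdddAAdddAddAddAddd
t=4: ddddAddAAdddAAddAddAddAAA
t=5: AAAddAdddAAdddAddAddAdddd
t=6: dddAddAAdddAAddAddAddAAAd
t=7: AAddAdddAAdddAddAddAddddA
t=8: ddAddAAdddAAddAddAddAAAdd
t=9: AddAdddAAdddAddAddAddddAA
t=10: dAddAAdddAAddAddAddAAAddd
t=11: ddAdddAAdddAddAddAddddAAA
t=12: AddAAdddAAddAddAddAAAdddd
t=13: dAdddAAdddAddAddAddddAAAd
t=14: ddAAdddAAddAddAddAAAddddA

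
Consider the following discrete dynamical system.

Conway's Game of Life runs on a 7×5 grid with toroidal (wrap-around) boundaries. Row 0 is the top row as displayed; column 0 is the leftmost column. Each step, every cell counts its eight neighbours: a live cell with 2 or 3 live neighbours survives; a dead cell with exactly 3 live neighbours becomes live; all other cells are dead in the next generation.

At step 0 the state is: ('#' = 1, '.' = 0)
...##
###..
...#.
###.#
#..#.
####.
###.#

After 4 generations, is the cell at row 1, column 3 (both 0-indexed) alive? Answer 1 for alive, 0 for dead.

1

k=0  ...##
###..
...#.
###.#
#..#.
####.
###.#
k=1  .....
###..
...#.
###..
.....
.....
.....
k=2  .#...
.##..
...##
.##..
.#...
.....
.....
k=3  .##..
####.
#..#.
####.
.##..
.....
.....
k=4  #..#.
#..#.
.....
#..#.
#..#.
.....
.....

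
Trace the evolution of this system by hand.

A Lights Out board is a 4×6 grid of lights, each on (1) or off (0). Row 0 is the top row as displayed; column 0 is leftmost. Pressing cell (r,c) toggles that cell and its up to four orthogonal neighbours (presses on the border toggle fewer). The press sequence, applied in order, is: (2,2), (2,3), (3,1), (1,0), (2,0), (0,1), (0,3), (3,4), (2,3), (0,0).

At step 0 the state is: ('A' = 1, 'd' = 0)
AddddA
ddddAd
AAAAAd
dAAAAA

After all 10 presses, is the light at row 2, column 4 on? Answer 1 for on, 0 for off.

k=0  AddddA
ddddAd
AAAAAd
dAAAAA
k=1  AddddA
ddAdAd
AdddAd
dAdAAA
k=2  AddddA
ddAAAd
AdAAdd
dAddAA
k=3  AddddA
ddAAAd
AAAAdd
AdAdAA
k=4  dddddA
AAAAAd
dAAAdd
AdAdAA
k=5  dddddA
dAAAAd
AdAAdd
ddAdAA
k=6  AAAddA
ddAAAd
AdAAdd
ddAdAA
k=7  AAdAAA
ddAdAd
AdAAdd
ddAdAA
k=8  AAdAAA
ddAdAd
AdAAAd
ddAAdd
k=9  AAdAAA
ddAAAd
Addddd
ddAddd
k=10  dddAAA
AdAAAd
Addddd
ddAddd

0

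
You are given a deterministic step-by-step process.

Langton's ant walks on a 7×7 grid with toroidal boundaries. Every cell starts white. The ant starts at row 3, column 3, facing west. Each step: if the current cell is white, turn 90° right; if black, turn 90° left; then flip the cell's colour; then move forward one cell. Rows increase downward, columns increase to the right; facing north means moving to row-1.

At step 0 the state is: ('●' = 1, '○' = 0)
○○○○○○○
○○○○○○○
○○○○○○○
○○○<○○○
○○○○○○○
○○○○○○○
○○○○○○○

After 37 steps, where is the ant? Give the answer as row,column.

k=0  ○○○○○○○
○○○○○○○
○○○○○○○
○○○<○○○
○○○○○○○
○○○○○○○
○○○○○○○
k=1  ○○○○○○○
○○○○○○○
○○○^○○○
○○○●○○○
○○○○○○○
○○○○○○○
○○○○○○○
k=2  ○○○○○○○
○○○○○○○
○○○●>○○
○○○●○○○
○○○○○○○
○○○○○○○
○○○○○○○
k=3  ○○○○○○○
○○○○○○○
○○○●●○○
○○○●v○○
○○○○○○○
○○○○○○○
○○○○○○○
k=4  ○○○○○○○
○○○○○○○
○○○●●○○
○○○<●○○
○○○○○○○
○○○○○○○
○○○○○○○
k=5  ○○○○○○○
○○○○○○○
○○○●●○○
○○○○●○○
○○○v○○○
○○○○○○○
○○○○○○○
k=6  ○○○○○○○
○○○○○○○
○○○●●○○
○○○○●○○
○○<●○○○
○○○○○○○
○○○○○○○
k=7  ○○○○○○○
○○○○○○○
○○○●●○○
○○^○●○○
○○●●○○○
○○○○○○○
○○○○○○○
k=8  ○○○○○○○
○○○○○○○
○○○●●○○
○○●>●○○
○○●●○○○
○○○○○○○
○○○○○○○
k=9  ○○○○○○○
○○○○○○○
○○○●●○○
○○●●●○○
○○●v○○○
○○○○○○○
○○○○○○○
k=10  ○○○○○○○
○○○○○○○
○○○●●○○
○○●●●○○
○○●○>○○
○○○○○○○
○○○○○○○
k=11  ○○○○○○○
○○○○○○○
○○○●●○○
○○●●●○○
○○●○●○○
○○○○v○○
○○○○○○○
k=12  ○○○○○○○
○○○○○○○
○○○●●○○
○○●●●○○
○○●○●○○
○○○<●○○
○○○○○○○
k=13  ○○○○○○○
○○○○○○○
○○○●●○○
○○●●●○○
○○●^●○○
○○○●●○○
○○○○○○○
k=14  ○○○○○○○
○○○○○○○
○○○●●○○
○○●●●○○
○○●●>○○
○○○●●○○
○○○○○○○
k=15  ○○○○○○○
○○○○○○○
○○○●●○○
○○●●^○○
○○●●○○○
○○○●●○○
○○○○○○○
k=16  ○○○○○○○
○○○○○○○
○○○●●○○
○○●<○○○
○○●●○○○
○○○●●○○
○○○○○○○
k=17  ○○○○○○○
○○○○○○○
○○○●●○○
○○●○○○○
○○●v○○○
○○○●●○○
○○○○○○○
k=18  ○○○○○○○
○○○○○○○
○○○●●○○
○○●○○○○
○○●○>○○
○○○●●○○
○○○○○○○
k=19  ○○○○○○○
○○○○○○○
○○○●●○○
○○●○○○○
○○●○●○○
○○○●v○○
○○○○○○○
k=20  ○○○○○○○
○○○○○○○
○○○●●○○
○○●○○○○
○○●○●○○
○○○●○>○
○○○○○○○
k=21  ○○○○○○○
○○○○○○○
○○○●●○○
○○●○○○○
○○●○●○○
○○○●○●○
○○○○○v○
k=22  ○○○○○○○
○○○○○○○
○○○●●○○
○○●○○○○
○○●○●○○
○○○●○●○
○○○○<●○
k=23  ○○○○○○○
○○○○○○○
○○○●●○○
○○●○○○○
○○●○●○○
○○○●^●○
○○○○●●○
k=24  ○○○○○○○
○○○○○○○
○○○●●○○
○○●○○○○
○○●○●○○
○○○●●>○
○○○○●●○
k=25  ○○○○○○○
○○○○○○○
○○○●●○○
○○●○○○○
○○●○●^○
○○○●●○○
○○○○●●○
k=26  ○○○○○○○
○○○○○○○
○○○●●○○
○○●○○○○
○○●○●●>
○○○●●○○
○○○○●●○
k=27  ○○○○○○○
○○○○○○○
○○○●●○○
○○●○○○○
○○●○●●●
○○○●●○v
○○○○●●○
k=28  ○○○○○○○
○○○○○○○
○○○●●○○
○○●○○○○
○○●○●●●
○○○●●<●
○○○○●●○
k=29  ○○○○○○○
○○○○○○○
○○○●●○○
○○●○○○○
○○●○●^●
○○○●●●●
○○○○●●○
k=30  ○○○○○○○
○○○○○○○
○○○●●○○
○○●○○○○
○○●○<○●
○○○●●●●
○○○○●●○
k=31  ○○○○○○○
○○○○○○○
○○○●●○○
○○●○○○○
○○●○○○●
○○○●v●●
○○○○●●○
k=32  ○○○○○○○
○○○○○○○
○○○●●○○
○○●○○○○
○○●○○○●
○○○●○>●
○○○○●●○
k=33  ○○○○○○○
○○○○○○○
○○○●●○○
○○●○○○○
○○●○○^●
○○○●○○●
○○○○●●○
k=34  ○○○○○○○
○○○○○○○
○○○●●○○
○○●○○○○
○○●○○●>
○○○●○○●
○○○○●●○
k=35  ○○○○○○○
○○○○○○○
○○○●●○○
○○●○○○^
○○●○○●○
○○○●○○●
○○○○●●○
k=36  ○○○○○○○
○○○○○○○
○○○●●○○
>○●○○○●
○○●○○●○
○○○●○○●
○○○○●●○
k=37  ○○○○○○○
○○○○○○○
○○○●●○○
●○●○○○●
v○●○○●○
○○○●○○●
○○○○●●○

4,0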